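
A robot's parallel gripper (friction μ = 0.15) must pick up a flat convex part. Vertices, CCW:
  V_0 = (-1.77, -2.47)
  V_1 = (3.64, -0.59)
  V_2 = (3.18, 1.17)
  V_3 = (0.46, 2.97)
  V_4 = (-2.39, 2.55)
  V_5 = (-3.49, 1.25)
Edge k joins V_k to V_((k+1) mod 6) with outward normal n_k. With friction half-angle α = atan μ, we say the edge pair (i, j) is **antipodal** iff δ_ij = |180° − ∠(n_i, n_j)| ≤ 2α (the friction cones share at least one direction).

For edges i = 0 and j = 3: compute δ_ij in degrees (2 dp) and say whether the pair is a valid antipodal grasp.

δ = 10.78°, valid

α = atan 0.15 = 8.53°;  2α = 17.06°
edge 0: e_0 = (+5.41, +1.88);  n_0 = (+0.3282, -0.9446)
edge 3: e_3 = (-2.85, -0.42);  n_3 = (-0.1458, +0.9893)
∠(n_0, n_3) = 169.22°
δ = |180° − 169.22°| = 10.78°
10.78° ≤ 2α = 17.06°  →  valid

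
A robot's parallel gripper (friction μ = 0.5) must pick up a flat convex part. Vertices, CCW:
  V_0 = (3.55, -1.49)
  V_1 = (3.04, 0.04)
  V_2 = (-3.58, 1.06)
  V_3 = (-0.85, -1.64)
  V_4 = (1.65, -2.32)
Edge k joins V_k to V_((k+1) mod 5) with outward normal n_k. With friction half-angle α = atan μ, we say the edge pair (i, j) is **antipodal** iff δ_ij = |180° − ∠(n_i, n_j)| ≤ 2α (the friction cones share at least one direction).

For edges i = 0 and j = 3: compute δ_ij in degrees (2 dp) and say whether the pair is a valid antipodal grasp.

α = atan 0.5 = 26.57°;  2α = 53.13°
edge 0: e_0 = (-0.51, +1.53);  n_0 = (+0.9487, +0.3162)
edge 3: e_3 = (+2.50, -0.68);  n_3 = (-0.2625, -0.9649)
∠(n_0, n_3) = 123.65°
δ = |180° − 123.65°| = 56.35°
56.35° > 2α = 53.13°  →  invalid

δ = 56.35°, invalid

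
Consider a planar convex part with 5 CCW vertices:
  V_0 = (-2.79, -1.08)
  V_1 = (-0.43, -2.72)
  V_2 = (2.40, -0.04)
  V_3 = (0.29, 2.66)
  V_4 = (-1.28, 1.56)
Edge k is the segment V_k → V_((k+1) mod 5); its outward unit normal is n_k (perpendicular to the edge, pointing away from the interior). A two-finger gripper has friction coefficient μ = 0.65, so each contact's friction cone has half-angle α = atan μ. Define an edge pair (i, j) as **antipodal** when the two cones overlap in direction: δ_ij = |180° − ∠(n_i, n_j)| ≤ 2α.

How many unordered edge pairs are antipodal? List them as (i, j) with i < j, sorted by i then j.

α = atan 0.65 = 33.02°;  2α = 66.05°
n_0 = (-0.5707, -0.8212)
n_1 = (+0.6876, -0.7261)
n_2 = (+0.7879, +0.6158)
n_3 = (-0.5738, +0.8190)
n_4 = (-0.8680, +0.4965)
  (0,1): δ = 101.76°  ·
  (0,2): δ = 17.20°  ✓
  (0,3): δ = 69.81°  ·
  (0,4): δ = 95.03°  ·
  (1,2): δ = 95.43°  ·
  (1,3): δ = 8.42°  ✓
  (1,4): δ = 16.79°  ✓
  (2,3): δ = 92.99°  ·
  (2,4): δ = 67.78°  ·
  (3,4): δ = 154.78°  ·
antipodal pairs: 3

count = 3; pairs: (0,2), (1,3), (1,4)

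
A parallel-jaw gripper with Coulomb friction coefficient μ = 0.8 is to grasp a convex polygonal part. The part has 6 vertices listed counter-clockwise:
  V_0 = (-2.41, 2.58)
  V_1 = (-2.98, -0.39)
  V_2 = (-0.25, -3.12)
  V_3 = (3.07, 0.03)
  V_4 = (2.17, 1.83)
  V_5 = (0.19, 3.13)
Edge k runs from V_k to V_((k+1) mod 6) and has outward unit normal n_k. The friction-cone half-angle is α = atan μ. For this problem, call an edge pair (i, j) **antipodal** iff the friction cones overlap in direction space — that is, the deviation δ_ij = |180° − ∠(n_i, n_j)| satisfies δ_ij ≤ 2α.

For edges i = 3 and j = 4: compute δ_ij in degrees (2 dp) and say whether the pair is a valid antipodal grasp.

δ = 149.85°, invalid

α = atan 0.8 = 38.66°;  2α = 77.32°
edge 3: e_3 = (-0.90, +1.80);  n_3 = (+0.8944, +0.4472)
edge 4: e_4 = (-1.98, +1.30);  n_4 = (+0.5488, +0.8359)
∠(n_3, n_4) = 30.15°
δ = |180° − 30.15°| = 149.85°
149.85° > 2α = 77.32°  →  invalid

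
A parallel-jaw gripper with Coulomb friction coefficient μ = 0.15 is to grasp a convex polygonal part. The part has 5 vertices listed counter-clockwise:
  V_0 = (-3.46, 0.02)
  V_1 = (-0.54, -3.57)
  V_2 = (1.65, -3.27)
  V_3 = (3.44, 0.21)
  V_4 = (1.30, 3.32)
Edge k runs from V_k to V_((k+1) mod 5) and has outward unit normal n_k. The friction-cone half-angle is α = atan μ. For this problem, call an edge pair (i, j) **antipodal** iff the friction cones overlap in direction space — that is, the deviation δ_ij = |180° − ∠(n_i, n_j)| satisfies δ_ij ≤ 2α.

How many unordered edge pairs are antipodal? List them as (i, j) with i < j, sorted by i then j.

count = 1; pairs: (0,3)

α = atan 0.15 = 8.53°;  2α = 17.06°
n_0 = (-0.7758, -0.6310)
n_1 = (+0.1357, -0.9907)
n_2 = (+0.8893, -0.4574)
n_3 = (+0.8238, +0.5669)
n_4 = (-0.5697, +0.8218)
  (0,1): δ = 121.32°  ·
  (0,2): δ = 66.34°  ·
  (0,3): δ = 4.59°  ✓
  (0,4): δ = 85.61°  ·
  (1,2): δ = 125.02°  ·
  (1,3): δ = 63.27°  ·
  (1,4): δ = 26.93°  ·
  (2,3): δ = 118.25°  ·
  (2,4): δ = 28.05°  ·
  (3,4): δ = 89.80°  ·
antipodal pairs: 1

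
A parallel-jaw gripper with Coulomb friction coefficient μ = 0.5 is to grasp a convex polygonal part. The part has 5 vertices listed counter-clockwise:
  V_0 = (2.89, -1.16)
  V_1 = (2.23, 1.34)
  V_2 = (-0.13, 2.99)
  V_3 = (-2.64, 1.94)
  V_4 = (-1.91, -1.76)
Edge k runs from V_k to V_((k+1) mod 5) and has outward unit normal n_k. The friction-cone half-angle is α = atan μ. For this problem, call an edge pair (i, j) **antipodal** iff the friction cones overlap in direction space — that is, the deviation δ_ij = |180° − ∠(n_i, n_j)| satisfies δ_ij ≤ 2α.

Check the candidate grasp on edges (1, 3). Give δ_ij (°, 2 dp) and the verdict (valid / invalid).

α = atan 0.5 = 26.57°;  2α = 53.13°
edge 1: e_1 = (-2.36, +1.65);  n_1 = (+0.5730, +0.8196)
edge 3: e_3 = (+0.73, -3.70);  n_3 = (-0.9811, -0.1936)
∠(n_1, n_3) = 136.12°
δ = |180° − 136.12°| = 43.88°
43.88° ≤ 2α = 53.13°  →  valid

δ = 43.88°, valid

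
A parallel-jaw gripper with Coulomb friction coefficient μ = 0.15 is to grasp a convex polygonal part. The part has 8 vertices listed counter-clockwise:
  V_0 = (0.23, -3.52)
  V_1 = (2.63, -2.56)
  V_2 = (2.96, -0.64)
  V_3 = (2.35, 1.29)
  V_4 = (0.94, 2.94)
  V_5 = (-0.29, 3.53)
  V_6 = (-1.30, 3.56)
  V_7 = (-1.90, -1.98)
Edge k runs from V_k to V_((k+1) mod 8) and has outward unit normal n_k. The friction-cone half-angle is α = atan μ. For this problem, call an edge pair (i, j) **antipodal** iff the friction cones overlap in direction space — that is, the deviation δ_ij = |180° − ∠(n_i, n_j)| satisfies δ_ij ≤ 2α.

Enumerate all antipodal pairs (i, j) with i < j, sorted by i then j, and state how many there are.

count = 3; pairs: (1,6), (3,7), (4,7)

α = atan 0.15 = 8.53°;  2α = 17.06°
n_0 = (+0.3714, -0.9285)
n_1 = (+0.9855, -0.1694)
n_2 = (+0.9535, +0.3014)
n_3 = (+0.7602, +0.6497)
n_4 = (+0.4325, +0.9016)
n_5 = (+0.0297, +0.9996)
n_6 = (-0.9942, +0.1077)
n_7 = (-0.5859, -0.8104)
  (0,1): δ = 121.55°  ·
  (0,2): δ = 94.26°  ·
  (0,3): δ = 71.29°  ·
  (0,4): δ = 47.43°  ·
  (0,5): δ = 23.50°  ·
  (0,6): δ = 62.02°  ·
  (0,7): δ = 122.33°  ·
  (1,2): δ = 152.71°  ·
  (1,3): δ = 129.73°  ·
  (1,4): δ = 105.87°  ·
  (1,5): δ = 81.95°  ·
  (1,6): δ = 3.57°  ✓
  (1,7): δ = 63.89°  ·
  (2,3): δ = 157.02°  ·
  (2,4): δ = 133.17°  ·
  (2,5): δ = 109.24°  ·
  (2,6): δ = 23.72°  ·
  (2,7): δ = 36.59°  ·
  (3,4): δ = 156.14°  ·
  (3,5): δ = 132.22°  ·
  (3,6): δ = 46.70°  ·
  (3,7): δ = 13.62°  ✓
  (4,5): δ = 156.08°  ·
  (4,6): δ = 70.56°  ·
  (4,7): δ = 10.24°  ✓
  (5,6): δ = 94.48°  ·
  (5,7): δ = 34.17°  ·
  (6,7): δ = 119.69°  ·
antipodal pairs: 3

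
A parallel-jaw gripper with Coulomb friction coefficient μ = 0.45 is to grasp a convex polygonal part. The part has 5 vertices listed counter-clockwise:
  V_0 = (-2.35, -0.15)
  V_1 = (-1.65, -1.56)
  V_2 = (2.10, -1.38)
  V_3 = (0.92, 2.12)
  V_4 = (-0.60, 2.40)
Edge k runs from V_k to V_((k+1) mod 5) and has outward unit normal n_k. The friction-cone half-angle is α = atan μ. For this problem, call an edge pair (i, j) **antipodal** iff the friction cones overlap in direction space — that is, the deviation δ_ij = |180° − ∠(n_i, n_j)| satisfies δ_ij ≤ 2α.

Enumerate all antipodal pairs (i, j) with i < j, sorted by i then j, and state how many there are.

count = 2; pairs: (0,2), (1,3)

α = atan 0.45 = 24.23°;  2α = 48.46°
n_0 = (-0.8957, -0.4447)
n_1 = (+0.0479, -0.9988)
n_2 = (+0.9476, +0.3195)
n_3 = (+0.1812, +0.9835)
n_4 = (-0.8245, +0.5658)
  (0,1): δ = 113.65°  ·
  (0,2): δ = 7.77°  ✓
  (0,3): δ = 53.16°  ·
  (0,4): δ = 119.14°  ·
  (1,2): δ = 74.12°  ·
  (1,3): δ = 13.19°  ✓
  (1,4): δ = 52.79°  ·
  (2,3): δ = 119.07°  ·
  (2,4): δ = 53.09°  ·
  (3,4): δ = 114.02°  ·
antipodal pairs: 2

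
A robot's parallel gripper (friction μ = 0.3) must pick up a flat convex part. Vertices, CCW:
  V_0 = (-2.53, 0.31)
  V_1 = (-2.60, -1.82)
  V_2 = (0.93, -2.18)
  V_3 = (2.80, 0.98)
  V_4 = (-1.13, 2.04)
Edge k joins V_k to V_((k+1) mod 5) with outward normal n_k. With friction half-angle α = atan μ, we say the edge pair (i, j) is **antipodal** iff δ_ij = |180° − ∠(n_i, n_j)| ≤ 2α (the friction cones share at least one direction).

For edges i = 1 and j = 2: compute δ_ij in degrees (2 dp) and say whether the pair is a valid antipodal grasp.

α = atan 0.3 = 16.70°;  2α = 33.40°
edge 1: e_1 = (+3.53, -0.36);  n_1 = (-0.1015, -0.9948)
edge 2: e_2 = (+1.87, +3.16);  n_2 = (+0.8606, -0.5093)
∠(n_1, n_2) = 65.21°
δ = |180° − 65.21°| = 114.79°
114.79° > 2α = 33.40°  →  invalid

δ = 114.79°, invalid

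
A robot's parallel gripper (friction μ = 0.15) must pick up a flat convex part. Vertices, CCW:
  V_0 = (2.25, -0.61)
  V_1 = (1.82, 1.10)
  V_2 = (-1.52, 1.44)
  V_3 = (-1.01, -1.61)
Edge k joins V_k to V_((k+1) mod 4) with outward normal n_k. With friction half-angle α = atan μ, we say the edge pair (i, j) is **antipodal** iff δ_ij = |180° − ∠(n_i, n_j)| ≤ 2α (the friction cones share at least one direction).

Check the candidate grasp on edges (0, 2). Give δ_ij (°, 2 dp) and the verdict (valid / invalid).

α = atan 0.15 = 8.53°;  2α = 17.06°
edge 0: e_0 = (-0.43, +1.71);  n_0 = (+0.9698, +0.2439)
edge 2: e_2 = (+0.51, -3.05);  n_2 = (-0.9863, -0.1649)
∠(n_0, n_2) = 175.38°
δ = |180° − 175.38°| = 4.62°
4.62° ≤ 2α = 17.06°  →  valid

δ = 4.62°, valid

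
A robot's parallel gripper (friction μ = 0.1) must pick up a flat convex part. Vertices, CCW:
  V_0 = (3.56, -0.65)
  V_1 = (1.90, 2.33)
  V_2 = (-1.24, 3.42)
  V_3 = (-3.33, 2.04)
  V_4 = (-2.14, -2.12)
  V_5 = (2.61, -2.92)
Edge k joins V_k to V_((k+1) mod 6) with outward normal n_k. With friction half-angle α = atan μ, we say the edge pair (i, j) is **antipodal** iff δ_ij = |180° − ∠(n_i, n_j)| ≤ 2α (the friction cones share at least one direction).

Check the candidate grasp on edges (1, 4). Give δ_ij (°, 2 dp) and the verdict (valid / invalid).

α = atan 0.1 = 5.71°;  2α = 11.42°
edge 1: e_1 = (-3.14, +1.09);  n_1 = (+0.3279, +0.9447)
edge 4: e_4 = (+4.75, -0.80);  n_4 = (-0.1661, -0.9861)
∠(n_1, n_4) = 170.42°
δ = |180° − 170.42°| = 9.58°
9.58° ≤ 2α = 11.42°  →  valid

δ = 9.58°, valid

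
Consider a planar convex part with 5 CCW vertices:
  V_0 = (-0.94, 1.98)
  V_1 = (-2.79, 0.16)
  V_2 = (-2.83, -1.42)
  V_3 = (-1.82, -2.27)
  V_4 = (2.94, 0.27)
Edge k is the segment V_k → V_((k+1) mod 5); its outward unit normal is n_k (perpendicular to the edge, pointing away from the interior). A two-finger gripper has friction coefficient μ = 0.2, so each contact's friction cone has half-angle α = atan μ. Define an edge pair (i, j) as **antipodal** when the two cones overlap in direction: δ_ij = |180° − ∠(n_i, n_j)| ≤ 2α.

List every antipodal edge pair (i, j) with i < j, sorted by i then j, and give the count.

α = atan 0.2 = 11.31°;  2α = 22.62°
n_0 = (-0.7013, +0.7129)
n_1 = (-0.9997, +0.0253)
n_2 = (-0.6439, -0.7651)
n_3 = (+0.4708, -0.8823)
n_4 = (+0.4033, +0.9151)
  (0,1): δ = 135.98°  ·
  (0,2): δ = 84.62°  ·
  (0,3): δ = 16.45°  ✓
  (0,4): δ = 111.68°  ·
  (1,2): δ = 128.63°  ·
  (1,3): δ = 60.46°  ·
  (1,4): δ = 67.67°  ·
  (2,3): δ = 111.83°  ·
  (2,4): δ = 16.30°  ✓
  (3,4): δ = 51.87°  ·
antipodal pairs: 2

count = 2; pairs: (0,3), (2,4)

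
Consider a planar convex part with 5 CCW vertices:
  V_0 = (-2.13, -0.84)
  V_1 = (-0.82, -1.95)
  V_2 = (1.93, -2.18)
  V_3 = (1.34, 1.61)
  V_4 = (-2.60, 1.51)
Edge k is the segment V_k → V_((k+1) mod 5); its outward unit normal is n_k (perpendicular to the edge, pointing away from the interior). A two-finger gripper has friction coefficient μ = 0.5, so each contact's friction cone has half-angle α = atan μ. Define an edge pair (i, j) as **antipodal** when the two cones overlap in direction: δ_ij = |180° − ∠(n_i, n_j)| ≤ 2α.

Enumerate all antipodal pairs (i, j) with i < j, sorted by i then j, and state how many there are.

α = atan 0.5 = 26.57°;  2α = 53.13°
n_0 = (-0.6465, -0.7629)
n_1 = (-0.0833, -0.9965)
n_2 = (+0.9881, +0.1538)
n_3 = (-0.0254, +0.9997)
n_4 = (-0.9806, -0.1961)
  (0,1): δ = 144.51°  ·
  (0,2): δ = 40.88°  ✓
  (0,3): δ = 41.73°  ✓
  (0,4): δ = 141.59°  ·
  (1,2): δ = 76.37°  ·
  (1,3): δ = 6.23°  ✓
  (1,4): δ = 106.09°  ·
  (2,3): δ = 97.39°  ·
  (2,4): δ = 2.46°  ✓
  (3,4): δ = 80.14°  ·
antipodal pairs: 4

count = 4; pairs: (0,2), (0,3), (1,3), (2,4)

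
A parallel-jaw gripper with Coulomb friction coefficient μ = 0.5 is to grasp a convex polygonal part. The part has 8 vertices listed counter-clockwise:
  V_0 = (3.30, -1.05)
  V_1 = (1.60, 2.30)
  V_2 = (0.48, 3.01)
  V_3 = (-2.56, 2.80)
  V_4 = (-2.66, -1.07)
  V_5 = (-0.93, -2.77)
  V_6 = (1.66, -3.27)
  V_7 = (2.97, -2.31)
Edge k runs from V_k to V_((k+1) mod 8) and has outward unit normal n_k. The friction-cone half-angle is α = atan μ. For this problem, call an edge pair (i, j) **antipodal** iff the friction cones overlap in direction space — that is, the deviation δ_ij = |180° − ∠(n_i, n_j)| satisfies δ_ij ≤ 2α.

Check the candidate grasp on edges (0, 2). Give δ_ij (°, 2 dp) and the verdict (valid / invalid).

δ = 112.95°, invalid

α = atan 0.5 = 26.57°;  2α = 53.13°
edge 0: e_0 = (-1.70, +3.35);  n_0 = (+0.8917, +0.4525)
edge 2: e_2 = (-3.04, -0.21);  n_2 = (-0.0689, +0.9976)
∠(n_0, n_2) = 67.05°
δ = |180° − 67.05°| = 112.95°
112.95° > 2α = 53.13°  →  invalid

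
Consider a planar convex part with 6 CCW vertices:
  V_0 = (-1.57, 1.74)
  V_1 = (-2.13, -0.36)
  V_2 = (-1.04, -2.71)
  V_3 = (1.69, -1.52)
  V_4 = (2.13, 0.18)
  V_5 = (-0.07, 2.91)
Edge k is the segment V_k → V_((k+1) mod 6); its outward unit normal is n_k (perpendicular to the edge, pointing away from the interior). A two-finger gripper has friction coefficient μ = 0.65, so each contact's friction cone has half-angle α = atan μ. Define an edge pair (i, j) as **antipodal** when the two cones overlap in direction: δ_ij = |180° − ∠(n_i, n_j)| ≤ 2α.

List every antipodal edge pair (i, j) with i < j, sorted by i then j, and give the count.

count = 7; pairs: (0,2), (0,3), (0,4), (1,3), (1,4), (2,5), (3,5)

α = atan 0.65 = 33.02°;  2α = 66.05°
n_0 = (-0.9662, +0.2577)
n_1 = (-0.9072, -0.4208)
n_2 = (+0.3996, -0.9167)
n_3 = (+0.9681, -0.2506)
n_4 = (+0.7786, +0.6275)
n_5 = (-0.6150, +0.7885)
  (0,1): δ = 140.19°  ·
  (0,2): δ = 51.52°  ✓
  (0,3): δ = 0.42°  ✓
  (0,4): δ = 53.80°  ✓
  (0,5): δ = 142.89°  ·
  (1,2): δ = 91.33°  ·
  (1,3): δ = 39.39°  ✓
  (1,4): δ = 13.98°  ✓
  (1,5): δ = 103.07°  ·
  (2,3): δ = 128.06°  ·
  (2,4): δ = 74.69°  ·
  (2,5): δ = 14.40°  ✓
  (3,4): δ = 126.62°  ·
  (3,5): δ = 37.53°  ✓
  (4,5): δ = 90.91°  ·
antipodal pairs: 7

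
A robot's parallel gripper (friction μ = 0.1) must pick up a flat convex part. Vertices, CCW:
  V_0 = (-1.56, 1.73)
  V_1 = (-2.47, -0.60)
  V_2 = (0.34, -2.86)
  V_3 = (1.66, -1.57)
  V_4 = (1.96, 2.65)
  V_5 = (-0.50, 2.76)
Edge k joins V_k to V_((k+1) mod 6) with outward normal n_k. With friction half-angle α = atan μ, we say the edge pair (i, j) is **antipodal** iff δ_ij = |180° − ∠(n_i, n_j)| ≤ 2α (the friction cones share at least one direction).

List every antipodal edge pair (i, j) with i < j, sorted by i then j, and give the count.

α = atan 0.1 = 5.71°;  2α = 11.42°
n_0 = (-0.9315, +0.3638)
n_1 = (-0.6267, -0.7792)
n_2 = (+0.6989, -0.7152)
n_3 = (+0.9975, -0.0709)
n_4 = (+0.0447, +0.9990)
n_5 = (-0.6969, +0.7172)
  (0,1): δ = 107.48°  ·
  (0,2): δ = 24.33°  ·
  (0,3): δ = 17.27°  ·
  (0,4): δ = 108.77°  ·
  (0,5): δ = 155.51°  ·
  (1,2): δ = 96.85°  ·
  (1,3): δ = 55.26°  ·
  (1,4): δ = 36.25°  ·
  (1,5): δ = 82.99°  ·
  (2,3): δ = 138.41°  ·
  (2,4): δ = 46.90°  ·
  (2,5): δ = 0.16°  ✓
  (3,4): δ = 88.49°  ·
  (3,5): δ = 41.76°  ·
  (4,5): δ = 133.26°  ·
antipodal pairs: 1

count = 1; pairs: (2,5)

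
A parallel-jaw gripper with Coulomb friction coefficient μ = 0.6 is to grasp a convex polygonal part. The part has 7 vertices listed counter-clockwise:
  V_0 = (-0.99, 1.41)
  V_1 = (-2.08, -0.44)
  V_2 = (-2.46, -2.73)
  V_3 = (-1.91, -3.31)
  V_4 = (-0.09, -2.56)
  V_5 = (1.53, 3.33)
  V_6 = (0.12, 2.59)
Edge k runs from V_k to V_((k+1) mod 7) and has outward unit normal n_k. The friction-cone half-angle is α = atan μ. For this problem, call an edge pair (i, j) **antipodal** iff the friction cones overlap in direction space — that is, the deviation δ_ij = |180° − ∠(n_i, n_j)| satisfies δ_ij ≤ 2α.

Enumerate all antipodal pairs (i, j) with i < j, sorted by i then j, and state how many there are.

count = 9; pairs: (0,3), (0,4), (1,3), (1,4), (2,4), (3,5), (3,6), (4,5), (4,6)

α = atan 0.6 = 30.96°;  2α = 61.93°
n_0 = (-0.8616, +0.5076)
n_1 = (-0.9865, +0.1637)
n_2 = (-0.7256, -0.6881)
n_3 = (+0.3810, -0.9246)
n_4 = (+0.9642, -0.2652)
n_5 = (-0.4647, +0.8855)
n_6 = (-0.7284, +0.6852)
  (0,1): δ = 158.92°  ·
  (0,2): δ = 106.01°  ·
  (0,3): δ = 37.10°  ✓
  (0,4): δ = 15.13°  ✓
  (0,5): δ = 148.20°  ·
  (0,6): δ = 167.26°  ·
  (1,2): δ = 127.10°  ·
  (1,3): δ = 58.18°  ✓
  (1,4): δ = 5.96°  ✓
  (1,5): δ = 127.11°  ·
  (1,6): δ = 146.17°  ·
  (2,3): δ = 111.08°  ·
  (2,4): δ = 58.86°  ✓
  (2,5): δ = 74.21°  ·
  (2,6): δ = 93.27°  ·
  (3,4): δ = 127.77°  ·
  (3,5): δ = 5.30°  ✓
  (3,6): δ = 24.35°  ✓
  (4,5): δ = 46.93°  ✓
  (4,6): δ = 27.87°  ✓
  (5,6): δ = 160.94°  ·
antipodal pairs: 9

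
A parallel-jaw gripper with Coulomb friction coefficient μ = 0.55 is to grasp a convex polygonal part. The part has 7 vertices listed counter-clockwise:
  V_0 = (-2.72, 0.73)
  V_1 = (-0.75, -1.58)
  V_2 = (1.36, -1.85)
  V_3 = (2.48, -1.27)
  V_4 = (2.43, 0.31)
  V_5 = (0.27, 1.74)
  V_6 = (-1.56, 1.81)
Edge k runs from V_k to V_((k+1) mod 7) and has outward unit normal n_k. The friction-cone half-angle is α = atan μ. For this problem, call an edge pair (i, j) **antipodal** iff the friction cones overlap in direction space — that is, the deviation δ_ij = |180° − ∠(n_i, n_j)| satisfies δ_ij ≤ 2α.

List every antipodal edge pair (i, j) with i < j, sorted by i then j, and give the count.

count = 9; pairs: (0,3), (0,4), (0,5), (1,4), (1,5), (1,6), (2,5), (2,6), (3,6)

α = atan 0.55 = 28.81°;  2α = 57.62°
n_0 = (-0.7609, -0.6489)
n_1 = (-0.1269, -0.9919)
n_2 = (+0.4599, -0.8880)
n_3 = (+0.9995, +0.0316)
n_4 = (+0.5520, +0.8338)
n_5 = (+0.0382, +0.9993)
n_6 = (-0.6814, +0.7319)
  (0,1): δ = 137.75°  ·
  (0,2): δ = 103.08°  ·
  (0,3): δ = 38.65°  ✓
  (0,4): δ = 16.04°  ✓
  (0,5): δ = 47.35°  ✓
  (0,6): δ = 92.50°  ·
  (1,2): δ = 145.33°  ·
  (1,3): δ = 80.90°  ·
  (1,4): δ = 26.21°  ✓
  (1,5): δ = 5.10°  ✓
  (1,6): δ = 50.25°  ✓
  (2,3): δ = 115.57°  ·
  (2,4): δ = 60.88°  ·
  (2,5): δ = 29.57°  ✓
  (2,6): δ = 15.58°  ✓
  (3,4): δ = 125.32°  ·
  (3,5): δ = 94.00°  ·
  (3,6): δ = 48.86°  ✓
  (4,5): δ = 148.68°  ·
  (4,6): δ = 103.54°  ·
  (5,6): δ = 134.85°  ·
antipodal pairs: 9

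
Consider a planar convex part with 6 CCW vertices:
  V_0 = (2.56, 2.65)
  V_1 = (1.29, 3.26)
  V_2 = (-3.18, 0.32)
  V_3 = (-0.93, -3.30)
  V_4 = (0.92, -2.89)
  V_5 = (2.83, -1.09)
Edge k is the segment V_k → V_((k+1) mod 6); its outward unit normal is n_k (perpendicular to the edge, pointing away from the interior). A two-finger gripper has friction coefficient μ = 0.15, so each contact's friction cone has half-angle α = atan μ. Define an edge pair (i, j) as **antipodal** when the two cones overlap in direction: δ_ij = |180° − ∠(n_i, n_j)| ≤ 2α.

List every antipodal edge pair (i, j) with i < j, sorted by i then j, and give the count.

count = 1; pairs: (1,4)

α = atan 0.15 = 8.53°;  2α = 17.06°
n_0 = (+0.4330, +0.9014)
n_1 = (-0.5495, +0.8355)
n_2 = (-0.8493, -0.5279)
n_3 = (+0.2164, -0.9763)
n_4 = (+0.6858, -0.7278)
n_5 = (+0.9974, +0.0720)
  (0,1): δ = 121.01°  ·
  (0,2): δ = 32.48°  ·
  (0,3): δ = 38.15°  ·
  (0,4): δ = 68.96°  ·
  (0,5): δ = 119.78°  ·
  (1,2): δ = 91.47°  ·
  (1,3): δ = 20.84°  ·
  (1,4): δ = 9.97°  ✓
  (1,5): δ = 60.80°  ·
  (2,3): δ = 109.37°  ·
  (2,4): δ = 78.56°  ·
  (2,5): δ = 27.73°  ·
  (3,4): δ = 149.19°  ·
  (3,5): δ = 98.37°  ·
  (4,5): δ = 129.17°  ·
antipodal pairs: 1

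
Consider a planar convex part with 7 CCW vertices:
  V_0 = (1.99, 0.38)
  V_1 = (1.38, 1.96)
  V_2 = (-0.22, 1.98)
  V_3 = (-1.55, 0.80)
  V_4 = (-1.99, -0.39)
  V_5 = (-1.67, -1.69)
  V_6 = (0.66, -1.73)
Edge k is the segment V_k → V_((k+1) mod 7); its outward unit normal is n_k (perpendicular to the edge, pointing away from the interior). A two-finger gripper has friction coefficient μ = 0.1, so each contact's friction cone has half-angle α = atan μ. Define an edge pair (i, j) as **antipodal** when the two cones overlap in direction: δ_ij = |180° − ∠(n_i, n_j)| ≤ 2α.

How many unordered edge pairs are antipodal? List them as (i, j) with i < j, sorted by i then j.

α = atan 0.1 = 5.71°;  2α = 11.42°
n_0 = (+0.9329, +0.3602)
n_1 = (+0.0125, +0.9999)
n_2 = (-0.6637, +0.7480)
n_3 = (-0.9379, +0.3468)
n_4 = (-0.9710, -0.2390)
n_5 = (-0.0172, -0.9999)
n_6 = (+0.8460, -0.5332)
  (0,1): δ = 111.83°  ·
  (0,2): δ = 69.53°  ·
  (0,3): δ = 41.40°  ·
  (0,4): δ = 7.28°  ✓
  (0,5): δ = 67.91°  ·
  (0,6): δ = 126.67°  ·
  (1,2): δ = 137.70°  ·
  (1,3): δ = 109.58°  ·
  (1,4): δ = 75.46°  ·
  (1,5): δ = 0.27°  ✓
  (1,6): δ = 58.49°  ·
  (2,3): δ = 151.87°  ·
  (2,4): δ = 117.75°  ·
  (2,5): δ = 42.56°  ·
  (2,6): δ = 16.20°  ·
  (3,4): δ = 145.88°  ·
  (3,5): δ = 70.69°  ·
  (3,6): δ = 11.93°  ·
  (4,5): δ = 104.81°  ·
  (4,6): δ = 46.05°  ·
  (5,6): δ = 121.24°  ·
antipodal pairs: 2

count = 2; pairs: (0,4), (1,5)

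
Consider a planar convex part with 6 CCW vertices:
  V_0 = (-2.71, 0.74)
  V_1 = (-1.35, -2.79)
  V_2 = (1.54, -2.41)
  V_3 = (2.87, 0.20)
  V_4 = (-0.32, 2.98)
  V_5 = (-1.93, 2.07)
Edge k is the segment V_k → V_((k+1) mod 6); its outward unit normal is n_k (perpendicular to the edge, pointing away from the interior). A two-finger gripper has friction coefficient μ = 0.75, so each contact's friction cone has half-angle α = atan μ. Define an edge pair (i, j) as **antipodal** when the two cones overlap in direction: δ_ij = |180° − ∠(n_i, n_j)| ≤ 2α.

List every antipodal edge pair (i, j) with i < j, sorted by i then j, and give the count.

count = 7; pairs: (0,2), (0,3), (1,3), (1,4), (1,5), (2,4), (2,5)

α = atan 0.75 = 36.87°;  2α = 73.74°
n_0 = (-0.9331, -0.3595)
n_1 = (+0.1304, -0.9915)
n_2 = (+0.8910, -0.4540)
n_3 = (+0.6570, +0.7539)
n_4 = (-0.4921, +0.8706)
n_5 = (-0.8626, +0.5059)
  (0,1): δ = 103.58°  ·
  (0,2): δ = 48.07°  ✓
  (0,3): δ = 27.86°  ✓
  (0,4): δ = 98.41°  ·
  (0,5): δ = 128.54°  ·
  (1,2): δ = 124.49°  ·
  (1,3): δ = 48.56°  ✓
  (1,4): δ = 21.99°  ✓
  (1,5): δ = 52.12°  ✓
  (2,3): δ = 104.07°  ·
  (2,4): δ = 33.52°  ✓
  (2,5): δ = 3.39°  ✓
  (3,4): δ = 109.45°  ·
  (3,5): δ = 79.32°  ·
  (4,5): δ = 149.87°  ·
antipodal pairs: 7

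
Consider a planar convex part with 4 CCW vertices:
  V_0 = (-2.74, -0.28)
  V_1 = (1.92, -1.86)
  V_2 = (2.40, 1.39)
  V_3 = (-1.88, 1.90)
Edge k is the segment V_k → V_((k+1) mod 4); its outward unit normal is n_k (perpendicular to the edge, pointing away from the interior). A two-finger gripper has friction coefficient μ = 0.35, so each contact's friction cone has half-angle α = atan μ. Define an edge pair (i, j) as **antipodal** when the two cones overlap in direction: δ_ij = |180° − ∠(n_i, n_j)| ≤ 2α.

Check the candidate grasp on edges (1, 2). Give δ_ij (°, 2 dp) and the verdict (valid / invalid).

α = atan 0.35 = 19.29°;  2α = 38.58°
edge 1: e_1 = (+0.48, +3.25);  n_1 = (+0.9893, -0.1461)
edge 2: e_2 = (-4.28, +0.51);  n_2 = (+0.1183, +0.9930)
∠(n_1, n_2) = 91.61°
δ = |180° − 91.61°| = 88.39°
88.39° > 2α = 38.58°  →  invalid

δ = 88.39°, invalid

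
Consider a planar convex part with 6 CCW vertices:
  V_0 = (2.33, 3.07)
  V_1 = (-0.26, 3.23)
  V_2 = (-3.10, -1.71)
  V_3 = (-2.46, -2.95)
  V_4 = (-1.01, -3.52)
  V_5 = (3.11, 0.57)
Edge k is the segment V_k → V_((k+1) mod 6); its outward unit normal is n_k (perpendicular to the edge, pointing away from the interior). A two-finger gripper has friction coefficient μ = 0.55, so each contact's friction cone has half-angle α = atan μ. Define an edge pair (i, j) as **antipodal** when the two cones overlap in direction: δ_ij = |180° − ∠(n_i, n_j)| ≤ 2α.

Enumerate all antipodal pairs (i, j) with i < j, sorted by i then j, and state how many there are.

α = atan 0.55 = 28.81°;  2α = 57.62°
n_0 = (+0.0617, +0.9981)
n_1 = (-0.8669, +0.4984)
n_2 = (-0.8886, -0.4586)
n_3 = (-0.3659, -0.9307)
n_4 = (+0.7045, -0.7097)
n_5 = (+0.9546, +0.2978)
  (0,1): δ = 116.36°  ·
  (0,2): δ = 59.17°  ·
  (0,3): δ = 17.92°  ✓
  (0,4): δ = 48.33°  ✓
  (0,5): δ = 110.86°  ·
  (1,2): δ = 122.81°  ·
  (1,3): δ = 81.57°  ·
  (1,4): δ = 15.31°  ✓
  (1,5): δ = 47.22°  ✓
  (2,3): δ = 138.76°  ·
  (2,4): δ = 72.51°  ·
  (2,5): δ = 9.97°  ✓
  (3,4): δ = 113.75°  ·
  (3,5): δ = 51.21°  ✓
  (4,5): δ = 117.46°  ·
antipodal pairs: 6

count = 6; pairs: (0,3), (0,4), (1,4), (1,5), (2,5), (3,5)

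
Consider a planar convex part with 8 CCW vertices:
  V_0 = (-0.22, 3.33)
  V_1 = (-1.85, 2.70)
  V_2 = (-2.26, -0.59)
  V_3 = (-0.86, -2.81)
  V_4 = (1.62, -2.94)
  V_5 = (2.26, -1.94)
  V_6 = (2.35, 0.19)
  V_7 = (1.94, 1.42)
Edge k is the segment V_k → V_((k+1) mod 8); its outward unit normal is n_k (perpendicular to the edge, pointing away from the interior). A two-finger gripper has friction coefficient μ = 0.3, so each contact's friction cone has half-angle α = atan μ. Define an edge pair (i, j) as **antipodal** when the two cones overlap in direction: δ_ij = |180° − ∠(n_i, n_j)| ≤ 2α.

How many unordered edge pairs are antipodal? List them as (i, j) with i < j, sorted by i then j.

count = 6; pairs: (0,3), (1,4), (1,5), (1,6), (2,6), (2,7)

α = atan 0.3 = 16.70°;  2α = 33.40°
n_0 = (-0.3605, +0.9328)
n_1 = (-0.9923, +0.1237)
n_2 = (-0.8459, -0.5334)
n_3 = (-0.0523, -0.9986)
n_4 = (+0.8423, -0.5391)
n_5 = (+0.9991, -0.0422)
n_6 = (+0.9487, +0.3162)
n_7 = (+0.6624, +0.7491)
  (0,1): δ = 118.24°  ·
  (0,2): δ = 78.89°  ·
  (0,3): δ = 24.13°  ✓
  (0,4): δ = 36.25°  ·
  (0,5): δ = 66.45°  ·
  (0,6): δ = 87.30°  ·
  (0,7): δ = 117.38°  ·
  (1,2): δ = 140.66°  ·
  (1,3): δ = 85.90°  ·
  (1,4): δ = 25.52°  ✓
  (1,5): δ = 4.68°  ✓
  (1,6): δ = 25.54°  ✓
  (1,7): δ = 55.62°  ·
  (2,3): δ = 125.24°  ·
  (2,4): δ = 64.86°  ·
  (2,5): δ = 34.66°  ·
  (2,6): δ = 13.80°  ✓
  (2,7): δ = 16.28°  ✓
  (3,4): δ = 119.62°  ·
  (3,5): δ = 89.42°  ·
  (3,6): δ = 68.56°  ·
  (3,7): δ = 38.48°  ·
  (4,5): δ = 149.80°  ·
  (4,6): δ = 128.95°  ·
  (4,7): δ = 98.87°  ·
  (5,6): δ = 159.15°  ·
  (5,7): δ = 129.07°  ·
  (6,7): δ = 149.92°  ·
antipodal pairs: 6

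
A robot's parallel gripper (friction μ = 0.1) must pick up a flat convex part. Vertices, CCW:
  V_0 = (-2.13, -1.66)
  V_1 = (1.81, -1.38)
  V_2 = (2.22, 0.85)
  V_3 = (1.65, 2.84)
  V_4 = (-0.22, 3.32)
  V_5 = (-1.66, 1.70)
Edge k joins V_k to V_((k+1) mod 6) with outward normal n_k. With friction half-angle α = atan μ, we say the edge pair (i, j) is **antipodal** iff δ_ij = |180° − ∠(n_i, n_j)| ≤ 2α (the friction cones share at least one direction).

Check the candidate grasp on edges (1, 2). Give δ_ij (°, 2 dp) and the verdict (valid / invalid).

α = atan 0.1 = 5.71°;  2α = 11.42°
edge 1: e_1 = (+0.41, +2.23);  n_1 = (+0.9835, -0.1808)
edge 2: e_2 = (-0.57, +1.99);  n_2 = (+0.9613, +0.2754)
∠(n_1, n_2) = 26.40°
δ = |180° − 26.40°| = 153.60°
153.60° > 2α = 11.42°  →  invalid

δ = 153.60°, invalid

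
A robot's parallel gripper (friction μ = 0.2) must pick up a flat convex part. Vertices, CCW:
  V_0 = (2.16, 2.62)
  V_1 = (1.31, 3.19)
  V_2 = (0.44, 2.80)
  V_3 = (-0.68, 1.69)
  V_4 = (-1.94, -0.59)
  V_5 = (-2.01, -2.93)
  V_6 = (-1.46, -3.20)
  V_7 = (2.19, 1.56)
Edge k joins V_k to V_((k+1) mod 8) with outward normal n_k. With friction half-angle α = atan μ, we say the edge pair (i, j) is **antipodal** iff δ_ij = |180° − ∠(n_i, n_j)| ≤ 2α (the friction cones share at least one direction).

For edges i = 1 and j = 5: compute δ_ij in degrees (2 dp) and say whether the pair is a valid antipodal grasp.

δ = 50.29°, invalid

α = atan 0.2 = 11.31°;  2α = 22.62°
edge 1: e_1 = (-0.87, -0.39);  n_1 = (-0.4091, +0.9125)
edge 5: e_5 = (+0.55, -0.27);  n_5 = (-0.4407, -0.8977)
∠(n_1, n_5) = 129.71°
δ = |180° − 129.71°| = 50.29°
50.29° > 2α = 22.62°  →  invalid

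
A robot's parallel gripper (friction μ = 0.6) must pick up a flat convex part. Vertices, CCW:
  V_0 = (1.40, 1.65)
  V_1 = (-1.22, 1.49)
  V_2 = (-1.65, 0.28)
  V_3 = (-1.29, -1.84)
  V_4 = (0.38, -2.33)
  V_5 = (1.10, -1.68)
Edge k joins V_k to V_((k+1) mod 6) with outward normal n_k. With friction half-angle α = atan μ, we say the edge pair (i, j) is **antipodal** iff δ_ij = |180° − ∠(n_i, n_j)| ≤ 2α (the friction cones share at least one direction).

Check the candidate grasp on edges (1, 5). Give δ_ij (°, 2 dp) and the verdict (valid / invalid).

δ = 14.42°, valid

α = atan 0.6 = 30.96°;  2α = 61.93°
edge 1: e_1 = (-0.43, -1.21);  n_1 = (-0.9423, +0.3349)
edge 5: e_5 = (+0.30, +3.33);  n_5 = (+0.9960, -0.0897)
∠(n_1, n_5) = 165.58°
δ = |180° − 165.58°| = 14.42°
14.42° ≤ 2α = 61.93°  →  valid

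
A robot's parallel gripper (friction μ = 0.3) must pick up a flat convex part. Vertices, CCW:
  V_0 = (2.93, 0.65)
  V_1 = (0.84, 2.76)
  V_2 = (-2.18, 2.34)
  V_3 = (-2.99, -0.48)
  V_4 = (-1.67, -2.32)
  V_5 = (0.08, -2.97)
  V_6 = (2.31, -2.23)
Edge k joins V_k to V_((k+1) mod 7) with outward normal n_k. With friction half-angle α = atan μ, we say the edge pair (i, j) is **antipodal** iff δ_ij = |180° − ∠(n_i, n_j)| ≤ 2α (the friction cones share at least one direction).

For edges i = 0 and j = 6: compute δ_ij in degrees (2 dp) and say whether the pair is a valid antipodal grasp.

δ = 123.12°, invalid

α = atan 0.3 = 16.70°;  2α = 33.40°
edge 0: e_0 = (-2.09, +2.11);  n_0 = (+0.7105, +0.7037)
edge 6: e_6 = (+0.62, +2.88);  n_6 = (+0.9776, -0.2105)
∠(n_0, n_6) = 56.88°
δ = |180° − 56.88°| = 123.12°
123.12° > 2α = 33.40°  →  invalid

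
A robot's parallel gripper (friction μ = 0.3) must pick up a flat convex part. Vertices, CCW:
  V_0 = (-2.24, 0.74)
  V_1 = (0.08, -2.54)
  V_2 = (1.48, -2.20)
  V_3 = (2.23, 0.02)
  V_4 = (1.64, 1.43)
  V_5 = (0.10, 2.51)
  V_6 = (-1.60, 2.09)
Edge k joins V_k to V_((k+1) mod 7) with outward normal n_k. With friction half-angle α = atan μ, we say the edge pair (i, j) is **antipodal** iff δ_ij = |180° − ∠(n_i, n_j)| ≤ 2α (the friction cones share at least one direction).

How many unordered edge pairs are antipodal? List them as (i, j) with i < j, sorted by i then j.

α = atan 0.3 = 16.70°;  2α = 33.40°
n_0 = (-0.8164, -0.5775)
n_1 = (+0.2360, -0.9718)
n_2 = (+0.9474, -0.3201)
n_3 = (+0.9225, +0.3860)
n_4 = (+0.5742, +0.8187)
n_5 = (-0.2398, +0.9708)
n_6 = (-0.9036, +0.4284)
  (0,1): δ = 111.62°  ·
  (0,2): δ = 53.94°  ·
  (0,3): δ = 12.57°  ✓
  (0,4): δ = 19.69°  ✓
  (0,5): δ = 68.61°  ·
  (0,6): δ = 119.36°  ·
  (1,2): δ = 122.32°  ·
  (1,3): δ = 80.94°  ·
  (1,4): δ = 48.69°  ·
  (1,5): δ = 0.23°  ✓
  (1,6): δ = 50.99°  ·
  (2,3): δ = 138.63°  ·
  (2,4): δ = 106.38°  ·
  (2,5): δ = 57.46°  ·
  (2,6): δ = 6.70°  ✓
  (3,4): δ = 147.75°  ·
  (3,5): δ = 98.83°  ·
  (3,6): δ = 48.07°  ·
  (4,5): δ = 131.08°  ·
  (4,6): δ = 80.32°  ·
  (5,6): δ = 129.24°  ·
antipodal pairs: 4

count = 4; pairs: (0,3), (0,4), (1,5), (2,6)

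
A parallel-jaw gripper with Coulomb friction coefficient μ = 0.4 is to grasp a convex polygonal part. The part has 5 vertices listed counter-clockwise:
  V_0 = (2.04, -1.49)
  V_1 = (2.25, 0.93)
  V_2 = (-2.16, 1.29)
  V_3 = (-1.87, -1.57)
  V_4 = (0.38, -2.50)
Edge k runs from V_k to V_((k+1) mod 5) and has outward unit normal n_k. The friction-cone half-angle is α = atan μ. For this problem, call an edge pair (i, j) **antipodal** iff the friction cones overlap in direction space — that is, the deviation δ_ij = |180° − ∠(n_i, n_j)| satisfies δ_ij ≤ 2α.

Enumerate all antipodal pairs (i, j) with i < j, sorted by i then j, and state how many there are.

α = atan 0.4 = 21.80°;  2α = 43.60°
n_0 = (+0.9963, -0.0865)
n_1 = (+0.0814, +0.9967)
n_2 = (-0.9949, -0.1009)
n_3 = (-0.3820, -0.9242)
n_4 = (+0.5198, -0.8543)
  (0,1): δ = 89.71°  ·
  (0,2): δ = 10.75°  ✓
  (0,3): δ = 72.50°  ·
  (0,4): δ = 126.28°  ·
  (1,2): δ = 79.54°  ·
  (1,3): δ = 17.79°  ✓
  (1,4): δ = 35.98°  ✓
  (2,3): δ = 118.25°  ·
  (2,4): δ = 64.47°  ·
  (3,4): δ = 126.23°  ·
antipodal pairs: 3

count = 3; pairs: (0,2), (1,3), (1,4)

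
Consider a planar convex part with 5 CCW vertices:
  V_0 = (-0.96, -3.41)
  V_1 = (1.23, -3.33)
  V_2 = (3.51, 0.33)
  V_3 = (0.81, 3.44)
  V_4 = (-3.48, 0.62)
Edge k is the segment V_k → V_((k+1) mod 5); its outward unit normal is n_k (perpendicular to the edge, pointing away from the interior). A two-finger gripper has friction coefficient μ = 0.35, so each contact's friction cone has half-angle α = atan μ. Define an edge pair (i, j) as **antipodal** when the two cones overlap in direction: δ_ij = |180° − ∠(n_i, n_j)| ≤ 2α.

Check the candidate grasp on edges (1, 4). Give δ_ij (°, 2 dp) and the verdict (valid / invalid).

δ = 63.94°, invalid

α = atan 0.35 = 19.29°;  2α = 38.58°
edge 1: e_1 = (+2.28, +3.66);  n_1 = (+0.8488, -0.5287)
edge 4: e_4 = (+2.52, -4.03);  n_4 = (-0.8479, -0.5302)
∠(n_1, n_4) = 116.06°
δ = |180° − 116.06°| = 63.94°
63.94° > 2α = 38.58°  →  invalid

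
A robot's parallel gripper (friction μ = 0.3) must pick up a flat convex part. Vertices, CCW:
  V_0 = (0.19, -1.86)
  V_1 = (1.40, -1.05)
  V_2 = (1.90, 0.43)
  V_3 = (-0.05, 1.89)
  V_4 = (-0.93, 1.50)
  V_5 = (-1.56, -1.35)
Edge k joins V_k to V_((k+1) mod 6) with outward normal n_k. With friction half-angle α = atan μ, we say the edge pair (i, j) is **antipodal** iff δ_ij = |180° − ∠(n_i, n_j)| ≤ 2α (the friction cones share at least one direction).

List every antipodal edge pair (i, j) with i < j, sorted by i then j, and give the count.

α = atan 0.3 = 16.70°;  2α = 33.40°
n_0 = (+0.5563, -0.8310)
n_1 = (+0.9474, -0.3201)
n_2 = (+0.5993, +0.8005)
n_3 = (-0.4052, +0.9142)
n_4 = (-0.9764, +0.2158)
n_5 = (-0.2798, -0.9601)
  (0,1): δ = 142.47°  ·
  (0,2): δ = 70.62°  ·
  (0,3): δ = 9.90°  ✓
  (0,4): δ = 43.74°  ·
  (0,5): δ = 129.95°  ·
  (1,2): δ = 108.16°  ·
  (1,3): δ = 47.43°  ·
  (1,4): δ = 6.20°  ✓
  (1,5): δ = 92.42°  ·
  (2,3): δ = 119.28°  ·
  (2,4): δ = 65.64°  ·
  (2,5): δ = 20.58°  ✓
  (3,4): δ = 126.37°  ·
  (3,5): δ = 40.15°  ·
  (4,5): δ = 93.78°  ·
antipodal pairs: 3

count = 3; pairs: (0,3), (1,4), (2,5)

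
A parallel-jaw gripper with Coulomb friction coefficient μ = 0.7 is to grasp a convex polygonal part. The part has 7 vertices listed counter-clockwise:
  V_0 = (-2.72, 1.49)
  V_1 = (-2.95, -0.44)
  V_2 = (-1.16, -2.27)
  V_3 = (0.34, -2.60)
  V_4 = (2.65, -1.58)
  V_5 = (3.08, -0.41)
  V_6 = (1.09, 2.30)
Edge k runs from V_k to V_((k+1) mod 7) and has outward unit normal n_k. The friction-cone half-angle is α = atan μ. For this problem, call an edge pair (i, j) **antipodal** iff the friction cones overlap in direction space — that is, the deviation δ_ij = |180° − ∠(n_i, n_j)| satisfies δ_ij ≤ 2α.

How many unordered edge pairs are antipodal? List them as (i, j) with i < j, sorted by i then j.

count = 10; pairs: (0,3), (0,4), (0,5), (1,4), (1,5), (1,6), (2,5), (2,6), (3,6), (4,6)

α = atan 0.7 = 34.99°;  2α = 69.98°
n_0 = (-0.9930, +0.1183)
n_1 = (-0.7149, -0.6993)
n_2 = (-0.2149, -0.9766)
n_3 = (+0.4039, -0.9148)
n_4 = (+0.9386, -0.3450)
n_5 = (+0.8060, +0.5919)
n_6 = (-0.2080, +0.9781)
  (0,1): δ = 128.84°  ·
  (0,2): δ = 95.61°  ·
  (0,3): δ = 59.38°  ✓
  (0,4): δ = 13.38°  ✓
  (0,5): δ = 43.09°  ✓
  (0,6): δ = 108.80°  ·
  (1,2): δ = 146.77°  ·
  (1,3): δ = 110.54°  ·
  (1,4): δ = 64.55°  ✓
  (1,5): δ = 8.08°  ✓
  (1,6): δ = 57.64°  ✓
  (2,3): δ = 143.77°  ·
  (2,4): δ = 97.77°  ·
  (2,5): δ = 41.30°  ✓
  (2,6): δ = 24.41°  ✓
  (3,4): δ = 134.00°  ·
  (3,5): δ = 77.53°  ·
  (3,6): δ = 11.82°  ✓
  (4,5): δ = 123.53°  ·
  (4,6): δ = 57.82°  ✓
  (5,6): δ = 114.29°  ·
antipodal pairs: 10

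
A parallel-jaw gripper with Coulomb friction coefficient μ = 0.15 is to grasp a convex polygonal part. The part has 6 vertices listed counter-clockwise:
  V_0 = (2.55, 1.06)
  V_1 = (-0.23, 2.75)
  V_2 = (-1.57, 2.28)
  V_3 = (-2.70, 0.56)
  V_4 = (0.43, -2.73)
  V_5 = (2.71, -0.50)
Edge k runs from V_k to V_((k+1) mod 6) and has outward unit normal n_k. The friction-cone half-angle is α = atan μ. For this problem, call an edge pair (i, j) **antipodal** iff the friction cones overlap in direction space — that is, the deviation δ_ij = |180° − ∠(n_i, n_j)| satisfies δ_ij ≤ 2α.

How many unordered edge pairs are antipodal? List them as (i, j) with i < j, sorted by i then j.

α = atan 0.15 = 8.53°;  2α = 17.06°
n_0 = (+0.5195, +0.8545)
n_1 = (-0.3310, +0.9436)
n_2 = (-0.8358, +0.5491)
n_3 = (-0.7245, -0.6893)
n_4 = (+0.6992, -0.7149)
n_5 = (+0.9948, +0.1020)
  (0,1): δ = 129.38°  ·
  (0,2): δ = 92.01°  ·
  (0,3): δ = 15.13°  ✓
  (0,4): δ = 75.66°  ·
  (0,5): δ = 127.15°  ·
  (1,2): δ = 142.63°  ·
  (1,3): δ = 65.76°  ·
  (1,4): δ = 25.04°  ·
  (1,5): δ = 76.53°  ·
  (2,3): δ = 103.12°  ·
  (2,4): δ = 12.33°  ✓
  (2,5): δ = 39.16°  ·
  (3,4): δ = 89.21°  ·
  (3,5): δ = 37.72°  ·
  (4,5): δ = 128.51°  ·
antipodal pairs: 2

count = 2; pairs: (0,3), (2,4)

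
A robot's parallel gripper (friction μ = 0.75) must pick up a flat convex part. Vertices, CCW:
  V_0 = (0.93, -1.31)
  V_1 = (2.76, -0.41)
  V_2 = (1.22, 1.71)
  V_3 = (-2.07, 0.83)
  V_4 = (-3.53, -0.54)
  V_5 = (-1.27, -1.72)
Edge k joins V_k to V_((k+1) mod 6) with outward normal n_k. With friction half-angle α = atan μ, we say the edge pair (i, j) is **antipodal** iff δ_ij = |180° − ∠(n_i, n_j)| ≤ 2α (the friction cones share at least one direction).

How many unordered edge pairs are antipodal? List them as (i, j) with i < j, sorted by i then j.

α = atan 0.75 = 36.87°;  2α = 73.74°
n_0 = (+0.4413, -0.8973)
n_1 = (+0.8091, +0.5877)
n_2 = (-0.2584, +0.9660)
n_3 = (-0.6843, +0.7292)
n_4 = (-0.4628, -0.8864)
n_5 = (+0.1832, -0.9831)
  (0,1): δ = 80.19°  ·
  (0,2): δ = 11.21°  ✓
  (0,3): δ = 16.99°  ✓
  (0,4): δ = 126.24°  ·
  (0,5): δ = 164.37°  ·
  (1,2): δ = 111.02°  ·
  (1,3): δ = 82.82°  ·
  (1,4): δ = 26.43°  ✓
  (1,5): δ = 64.56°  ✓
  (2,3): δ = 151.80°  ·
  (2,4): δ = 42.54°  ✓
  (2,5): δ = 4.42°  ✓
  (3,4): δ = 70.75°  ✓
  (3,5): δ = 32.62°  ✓
  (4,5): δ = 141.87°  ·
antipodal pairs: 8

count = 8; pairs: (0,2), (0,3), (1,4), (1,5), (2,4), (2,5), (3,4), (3,5)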